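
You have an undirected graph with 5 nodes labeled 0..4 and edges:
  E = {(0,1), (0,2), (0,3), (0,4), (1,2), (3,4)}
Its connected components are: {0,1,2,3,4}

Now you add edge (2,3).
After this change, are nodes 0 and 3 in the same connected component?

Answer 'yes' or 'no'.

Initial components: {0,1,2,3,4}
Adding edge (2,3): both already in same component {0,1,2,3,4}. No change.
New components: {0,1,2,3,4}
Are 0 and 3 in the same component? yes

Answer: yes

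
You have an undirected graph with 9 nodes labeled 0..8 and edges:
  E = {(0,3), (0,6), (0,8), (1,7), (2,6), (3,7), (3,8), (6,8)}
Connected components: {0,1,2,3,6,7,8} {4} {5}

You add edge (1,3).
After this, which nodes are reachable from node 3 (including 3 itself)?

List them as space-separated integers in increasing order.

Before: nodes reachable from 3: {0,1,2,3,6,7,8}
Adding (1,3): both endpoints already in same component. Reachability from 3 unchanged.
After: nodes reachable from 3: {0,1,2,3,6,7,8}

Answer: 0 1 2 3 6 7 8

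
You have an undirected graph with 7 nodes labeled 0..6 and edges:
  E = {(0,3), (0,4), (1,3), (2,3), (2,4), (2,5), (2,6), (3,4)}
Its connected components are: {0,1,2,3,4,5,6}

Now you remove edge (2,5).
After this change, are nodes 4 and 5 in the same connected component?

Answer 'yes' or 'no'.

Answer: no

Derivation:
Initial components: {0,1,2,3,4,5,6}
Removing edge (2,5): it was a bridge — component count 1 -> 2.
New components: {0,1,2,3,4,6} {5}
Are 4 and 5 in the same component? no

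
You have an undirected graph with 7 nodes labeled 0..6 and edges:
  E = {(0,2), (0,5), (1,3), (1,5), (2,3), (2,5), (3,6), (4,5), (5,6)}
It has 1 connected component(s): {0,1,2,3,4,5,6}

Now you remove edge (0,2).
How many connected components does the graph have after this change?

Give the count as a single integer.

Answer: 1

Derivation:
Initial component count: 1
Remove (0,2): not a bridge. Count unchanged: 1.
  After removal, components: {0,1,2,3,4,5,6}
New component count: 1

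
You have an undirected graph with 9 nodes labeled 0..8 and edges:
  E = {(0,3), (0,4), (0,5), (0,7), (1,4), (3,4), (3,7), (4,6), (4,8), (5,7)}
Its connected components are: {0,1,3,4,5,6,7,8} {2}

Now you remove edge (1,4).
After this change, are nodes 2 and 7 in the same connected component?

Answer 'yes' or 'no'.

Initial components: {0,1,3,4,5,6,7,8} {2}
Removing edge (1,4): it was a bridge — component count 2 -> 3.
New components: {0,3,4,5,6,7,8} {1} {2}
Are 2 and 7 in the same component? no

Answer: no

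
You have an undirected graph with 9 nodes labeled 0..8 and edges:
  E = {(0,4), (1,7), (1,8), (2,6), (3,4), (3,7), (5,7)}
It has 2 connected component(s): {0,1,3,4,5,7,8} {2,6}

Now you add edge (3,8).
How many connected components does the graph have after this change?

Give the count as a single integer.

Initial component count: 2
Add (3,8): endpoints already in same component. Count unchanged: 2.
New component count: 2

Answer: 2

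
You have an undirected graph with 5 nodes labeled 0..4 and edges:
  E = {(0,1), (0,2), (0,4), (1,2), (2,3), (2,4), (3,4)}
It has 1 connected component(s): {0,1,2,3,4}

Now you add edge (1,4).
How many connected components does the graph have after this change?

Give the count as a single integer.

Initial component count: 1
Add (1,4): endpoints already in same component. Count unchanged: 1.
New component count: 1

Answer: 1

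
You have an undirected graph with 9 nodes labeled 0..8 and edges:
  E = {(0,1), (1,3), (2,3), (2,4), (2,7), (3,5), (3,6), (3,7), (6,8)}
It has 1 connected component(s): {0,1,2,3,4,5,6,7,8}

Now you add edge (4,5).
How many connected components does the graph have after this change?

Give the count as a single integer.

Initial component count: 1
Add (4,5): endpoints already in same component. Count unchanged: 1.
New component count: 1

Answer: 1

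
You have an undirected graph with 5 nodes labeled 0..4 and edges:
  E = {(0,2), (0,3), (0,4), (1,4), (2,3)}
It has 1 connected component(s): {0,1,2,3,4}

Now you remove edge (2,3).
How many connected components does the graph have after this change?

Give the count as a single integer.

Answer: 1

Derivation:
Initial component count: 1
Remove (2,3): not a bridge. Count unchanged: 1.
  After removal, components: {0,1,2,3,4}
New component count: 1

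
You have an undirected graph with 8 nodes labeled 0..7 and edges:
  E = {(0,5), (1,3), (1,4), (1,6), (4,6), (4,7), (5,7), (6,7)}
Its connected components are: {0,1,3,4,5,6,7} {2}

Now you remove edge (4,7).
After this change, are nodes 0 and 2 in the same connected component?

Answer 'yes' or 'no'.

Initial components: {0,1,3,4,5,6,7} {2}
Removing edge (4,7): not a bridge — component count unchanged at 2.
New components: {0,1,3,4,5,6,7} {2}
Are 0 and 2 in the same component? no

Answer: no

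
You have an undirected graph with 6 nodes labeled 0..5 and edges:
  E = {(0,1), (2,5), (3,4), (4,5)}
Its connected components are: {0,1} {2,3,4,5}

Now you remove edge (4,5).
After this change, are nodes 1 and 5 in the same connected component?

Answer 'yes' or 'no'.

Initial components: {0,1} {2,3,4,5}
Removing edge (4,5): it was a bridge — component count 2 -> 3.
New components: {0,1} {2,5} {3,4}
Are 1 and 5 in the same component? no

Answer: no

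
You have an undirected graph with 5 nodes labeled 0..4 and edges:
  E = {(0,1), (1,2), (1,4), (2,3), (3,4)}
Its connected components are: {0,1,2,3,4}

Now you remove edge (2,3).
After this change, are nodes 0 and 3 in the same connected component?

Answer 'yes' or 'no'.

Answer: yes

Derivation:
Initial components: {0,1,2,3,4}
Removing edge (2,3): not a bridge — component count unchanged at 1.
New components: {0,1,2,3,4}
Are 0 and 3 in the same component? yes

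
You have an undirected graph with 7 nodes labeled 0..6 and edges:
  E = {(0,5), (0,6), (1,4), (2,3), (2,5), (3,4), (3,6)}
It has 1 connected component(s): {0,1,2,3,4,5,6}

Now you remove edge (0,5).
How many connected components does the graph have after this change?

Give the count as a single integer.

Answer: 1

Derivation:
Initial component count: 1
Remove (0,5): not a bridge. Count unchanged: 1.
  After removal, components: {0,1,2,3,4,5,6}
New component count: 1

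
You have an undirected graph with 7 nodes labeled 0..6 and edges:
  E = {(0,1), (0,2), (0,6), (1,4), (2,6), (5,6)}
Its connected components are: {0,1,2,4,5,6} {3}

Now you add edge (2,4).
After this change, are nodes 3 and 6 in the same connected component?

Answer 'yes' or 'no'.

Answer: no

Derivation:
Initial components: {0,1,2,4,5,6} {3}
Adding edge (2,4): both already in same component {0,1,2,4,5,6}. No change.
New components: {0,1,2,4,5,6} {3}
Are 3 and 6 in the same component? no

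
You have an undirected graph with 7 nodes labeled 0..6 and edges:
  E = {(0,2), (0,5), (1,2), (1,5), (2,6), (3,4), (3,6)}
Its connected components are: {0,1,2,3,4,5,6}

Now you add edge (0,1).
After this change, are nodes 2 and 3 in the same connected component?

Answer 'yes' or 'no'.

Initial components: {0,1,2,3,4,5,6}
Adding edge (0,1): both already in same component {0,1,2,3,4,5,6}. No change.
New components: {0,1,2,3,4,5,6}
Are 2 and 3 in the same component? yes

Answer: yes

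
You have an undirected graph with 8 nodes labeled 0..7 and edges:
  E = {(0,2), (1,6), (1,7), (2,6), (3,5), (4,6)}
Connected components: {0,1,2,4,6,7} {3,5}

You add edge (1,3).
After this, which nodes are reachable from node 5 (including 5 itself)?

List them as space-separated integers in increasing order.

Answer: 0 1 2 3 4 5 6 7

Derivation:
Before: nodes reachable from 5: {3,5}
Adding (1,3): merges 5's component with another. Reachability grows.
After: nodes reachable from 5: {0,1,2,3,4,5,6,7}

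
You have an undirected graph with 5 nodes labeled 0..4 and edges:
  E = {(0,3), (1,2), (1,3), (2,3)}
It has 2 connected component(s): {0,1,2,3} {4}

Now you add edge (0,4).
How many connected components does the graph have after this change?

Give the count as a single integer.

Initial component count: 2
Add (0,4): merges two components. Count decreases: 2 -> 1.
New component count: 1

Answer: 1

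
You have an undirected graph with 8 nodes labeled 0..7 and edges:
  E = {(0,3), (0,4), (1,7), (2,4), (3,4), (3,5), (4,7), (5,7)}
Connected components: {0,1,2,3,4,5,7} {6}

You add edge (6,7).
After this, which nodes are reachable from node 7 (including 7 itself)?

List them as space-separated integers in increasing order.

Before: nodes reachable from 7: {0,1,2,3,4,5,7}
Adding (6,7): merges 7's component with another. Reachability grows.
After: nodes reachable from 7: {0,1,2,3,4,5,6,7}

Answer: 0 1 2 3 4 5 6 7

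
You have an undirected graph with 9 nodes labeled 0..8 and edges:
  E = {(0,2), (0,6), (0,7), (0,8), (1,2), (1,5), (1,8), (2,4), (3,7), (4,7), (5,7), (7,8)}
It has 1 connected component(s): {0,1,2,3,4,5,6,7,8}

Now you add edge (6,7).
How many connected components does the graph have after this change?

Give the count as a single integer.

Initial component count: 1
Add (6,7): endpoints already in same component. Count unchanged: 1.
New component count: 1

Answer: 1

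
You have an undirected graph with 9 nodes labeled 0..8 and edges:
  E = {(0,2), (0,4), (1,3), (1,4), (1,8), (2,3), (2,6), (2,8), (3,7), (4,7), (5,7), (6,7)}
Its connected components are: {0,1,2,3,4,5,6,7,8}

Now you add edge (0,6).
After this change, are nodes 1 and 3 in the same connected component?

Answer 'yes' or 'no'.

Initial components: {0,1,2,3,4,5,6,7,8}
Adding edge (0,6): both already in same component {0,1,2,3,4,5,6,7,8}. No change.
New components: {0,1,2,3,4,5,6,7,8}
Are 1 and 3 in the same component? yes

Answer: yes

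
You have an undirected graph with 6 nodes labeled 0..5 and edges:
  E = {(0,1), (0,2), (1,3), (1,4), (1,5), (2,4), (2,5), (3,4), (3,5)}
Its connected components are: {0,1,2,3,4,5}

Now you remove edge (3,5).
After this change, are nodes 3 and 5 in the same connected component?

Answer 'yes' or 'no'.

Initial components: {0,1,2,3,4,5}
Removing edge (3,5): not a bridge — component count unchanged at 1.
New components: {0,1,2,3,4,5}
Are 3 and 5 in the same component? yes

Answer: yes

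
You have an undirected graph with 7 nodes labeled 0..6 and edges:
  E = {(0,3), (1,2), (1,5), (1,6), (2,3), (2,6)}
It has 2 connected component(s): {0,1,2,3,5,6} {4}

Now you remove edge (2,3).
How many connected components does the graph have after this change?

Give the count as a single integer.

Initial component count: 2
Remove (2,3): it was a bridge. Count increases: 2 -> 3.
  After removal, components: {0,3} {1,2,5,6} {4}
New component count: 3

Answer: 3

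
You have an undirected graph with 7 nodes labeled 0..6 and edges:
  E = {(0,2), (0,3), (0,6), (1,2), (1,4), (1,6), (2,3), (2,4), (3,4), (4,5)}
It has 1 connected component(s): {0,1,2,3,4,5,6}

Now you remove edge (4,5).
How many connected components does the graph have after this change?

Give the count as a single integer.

Answer: 2

Derivation:
Initial component count: 1
Remove (4,5): it was a bridge. Count increases: 1 -> 2.
  After removal, components: {0,1,2,3,4,6} {5}
New component count: 2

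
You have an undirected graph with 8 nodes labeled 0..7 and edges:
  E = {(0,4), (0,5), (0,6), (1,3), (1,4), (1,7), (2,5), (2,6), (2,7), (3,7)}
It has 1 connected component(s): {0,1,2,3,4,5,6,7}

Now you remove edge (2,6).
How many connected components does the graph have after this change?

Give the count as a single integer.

Answer: 1

Derivation:
Initial component count: 1
Remove (2,6): not a bridge. Count unchanged: 1.
  After removal, components: {0,1,2,3,4,5,6,7}
New component count: 1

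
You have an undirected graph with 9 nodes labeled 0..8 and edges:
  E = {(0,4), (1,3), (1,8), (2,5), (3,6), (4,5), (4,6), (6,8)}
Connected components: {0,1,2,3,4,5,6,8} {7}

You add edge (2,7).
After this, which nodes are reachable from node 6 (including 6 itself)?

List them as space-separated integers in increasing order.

Answer: 0 1 2 3 4 5 6 7 8

Derivation:
Before: nodes reachable from 6: {0,1,2,3,4,5,6,8}
Adding (2,7): merges 6's component with another. Reachability grows.
After: nodes reachable from 6: {0,1,2,3,4,5,6,7,8}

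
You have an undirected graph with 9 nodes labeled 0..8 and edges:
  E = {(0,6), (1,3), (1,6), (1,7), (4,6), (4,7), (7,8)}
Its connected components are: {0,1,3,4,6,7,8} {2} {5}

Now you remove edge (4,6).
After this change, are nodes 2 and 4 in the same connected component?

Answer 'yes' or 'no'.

Answer: no

Derivation:
Initial components: {0,1,3,4,6,7,8} {2} {5}
Removing edge (4,6): not a bridge — component count unchanged at 3.
New components: {0,1,3,4,6,7,8} {2} {5}
Are 2 and 4 in the same component? no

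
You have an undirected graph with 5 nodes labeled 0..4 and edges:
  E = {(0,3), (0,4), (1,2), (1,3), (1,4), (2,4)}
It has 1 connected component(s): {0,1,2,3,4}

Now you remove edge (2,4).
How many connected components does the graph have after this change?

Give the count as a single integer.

Initial component count: 1
Remove (2,4): not a bridge. Count unchanged: 1.
  After removal, components: {0,1,2,3,4}
New component count: 1

Answer: 1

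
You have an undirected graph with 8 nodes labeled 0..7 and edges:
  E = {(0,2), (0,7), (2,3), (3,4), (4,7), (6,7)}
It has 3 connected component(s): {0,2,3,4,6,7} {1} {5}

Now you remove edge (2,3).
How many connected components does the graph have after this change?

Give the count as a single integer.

Initial component count: 3
Remove (2,3): not a bridge. Count unchanged: 3.
  After removal, components: {0,2,3,4,6,7} {1} {5}
New component count: 3

Answer: 3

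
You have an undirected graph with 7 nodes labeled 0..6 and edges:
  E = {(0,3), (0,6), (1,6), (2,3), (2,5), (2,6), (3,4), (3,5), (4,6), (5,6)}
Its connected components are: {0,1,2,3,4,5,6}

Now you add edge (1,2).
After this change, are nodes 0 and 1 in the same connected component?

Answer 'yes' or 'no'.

Answer: yes

Derivation:
Initial components: {0,1,2,3,4,5,6}
Adding edge (1,2): both already in same component {0,1,2,3,4,5,6}. No change.
New components: {0,1,2,3,4,5,6}
Are 0 and 1 in the same component? yes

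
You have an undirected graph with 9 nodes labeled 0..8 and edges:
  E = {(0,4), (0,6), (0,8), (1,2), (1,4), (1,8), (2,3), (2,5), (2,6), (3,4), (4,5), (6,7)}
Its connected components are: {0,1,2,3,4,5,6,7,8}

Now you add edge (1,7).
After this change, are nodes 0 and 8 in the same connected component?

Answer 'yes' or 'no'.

Initial components: {0,1,2,3,4,5,6,7,8}
Adding edge (1,7): both already in same component {0,1,2,3,4,5,6,7,8}. No change.
New components: {0,1,2,3,4,5,6,7,8}
Are 0 and 8 in the same component? yes

Answer: yes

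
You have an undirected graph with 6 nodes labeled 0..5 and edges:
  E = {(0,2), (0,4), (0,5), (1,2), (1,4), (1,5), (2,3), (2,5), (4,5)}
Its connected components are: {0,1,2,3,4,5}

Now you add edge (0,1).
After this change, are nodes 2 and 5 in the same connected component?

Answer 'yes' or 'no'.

Initial components: {0,1,2,3,4,5}
Adding edge (0,1): both already in same component {0,1,2,3,4,5}. No change.
New components: {0,1,2,3,4,5}
Are 2 and 5 in the same component? yes

Answer: yes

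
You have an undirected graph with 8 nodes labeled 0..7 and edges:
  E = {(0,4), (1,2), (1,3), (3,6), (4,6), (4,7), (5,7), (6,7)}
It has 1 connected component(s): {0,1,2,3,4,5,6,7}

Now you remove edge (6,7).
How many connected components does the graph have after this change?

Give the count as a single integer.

Initial component count: 1
Remove (6,7): not a bridge. Count unchanged: 1.
  After removal, components: {0,1,2,3,4,5,6,7}
New component count: 1

Answer: 1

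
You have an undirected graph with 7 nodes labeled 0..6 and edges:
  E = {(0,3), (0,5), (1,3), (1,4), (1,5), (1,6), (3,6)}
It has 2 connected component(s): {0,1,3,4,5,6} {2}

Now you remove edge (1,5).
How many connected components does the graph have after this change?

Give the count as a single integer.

Initial component count: 2
Remove (1,5): not a bridge. Count unchanged: 2.
  After removal, components: {0,1,3,4,5,6} {2}
New component count: 2

Answer: 2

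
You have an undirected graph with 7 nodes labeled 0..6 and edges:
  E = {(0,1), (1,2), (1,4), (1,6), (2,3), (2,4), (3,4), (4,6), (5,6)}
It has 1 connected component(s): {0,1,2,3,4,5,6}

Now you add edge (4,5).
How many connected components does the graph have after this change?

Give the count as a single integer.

Initial component count: 1
Add (4,5): endpoints already in same component. Count unchanged: 1.
New component count: 1

Answer: 1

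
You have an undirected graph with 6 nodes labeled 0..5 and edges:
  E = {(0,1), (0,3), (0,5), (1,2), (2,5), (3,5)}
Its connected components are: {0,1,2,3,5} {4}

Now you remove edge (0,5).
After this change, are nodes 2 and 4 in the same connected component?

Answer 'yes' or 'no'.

Initial components: {0,1,2,3,5} {4}
Removing edge (0,5): not a bridge — component count unchanged at 2.
New components: {0,1,2,3,5} {4}
Are 2 and 4 in the same component? no

Answer: no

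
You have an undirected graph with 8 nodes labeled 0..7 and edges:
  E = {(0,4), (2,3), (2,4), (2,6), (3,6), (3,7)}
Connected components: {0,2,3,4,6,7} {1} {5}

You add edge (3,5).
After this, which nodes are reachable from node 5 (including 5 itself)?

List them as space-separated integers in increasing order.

Before: nodes reachable from 5: {5}
Adding (3,5): merges 5's component with another. Reachability grows.
After: nodes reachable from 5: {0,2,3,4,5,6,7}

Answer: 0 2 3 4 5 6 7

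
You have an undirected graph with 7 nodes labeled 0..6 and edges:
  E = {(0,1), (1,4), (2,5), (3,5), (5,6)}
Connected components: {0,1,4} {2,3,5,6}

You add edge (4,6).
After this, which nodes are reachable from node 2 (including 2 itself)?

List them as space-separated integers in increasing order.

Answer: 0 1 2 3 4 5 6

Derivation:
Before: nodes reachable from 2: {2,3,5,6}
Adding (4,6): merges 2's component with another. Reachability grows.
After: nodes reachable from 2: {0,1,2,3,4,5,6}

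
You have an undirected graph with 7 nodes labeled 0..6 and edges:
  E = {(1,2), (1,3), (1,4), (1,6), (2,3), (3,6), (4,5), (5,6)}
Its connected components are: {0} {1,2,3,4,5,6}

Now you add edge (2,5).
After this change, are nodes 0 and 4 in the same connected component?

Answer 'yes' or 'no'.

Initial components: {0} {1,2,3,4,5,6}
Adding edge (2,5): both already in same component {1,2,3,4,5,6}. No change.
New components: {0} {1,2,3,4,5,6}
Are 0 and 4 in the same component? no

Answer: no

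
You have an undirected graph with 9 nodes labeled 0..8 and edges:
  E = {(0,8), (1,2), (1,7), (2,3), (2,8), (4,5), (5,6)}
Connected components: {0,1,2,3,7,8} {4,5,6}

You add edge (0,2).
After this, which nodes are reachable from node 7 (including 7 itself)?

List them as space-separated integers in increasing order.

Answer: 0 1 2 3 7 8

Derivation:
Before: nodes reachable from 7: {0,1,2,3,7,8}
Adding (0,2): both endpoints already in same component. Reachability from 7 unchanged.
After: nodes reachable from 7: {0,1,2,3,7,8}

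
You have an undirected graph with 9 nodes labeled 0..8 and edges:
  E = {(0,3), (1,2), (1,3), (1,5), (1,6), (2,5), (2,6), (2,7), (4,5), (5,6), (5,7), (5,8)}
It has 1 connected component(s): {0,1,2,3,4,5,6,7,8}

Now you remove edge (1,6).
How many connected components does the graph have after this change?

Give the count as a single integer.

Answer: 1

Derivation:
Initial component count: 1
Remove (1,6): not a bridge. Count unchanged: 1.
  After removal, components: {0,1,2,3,4,5,6,7,8}
New component count: 1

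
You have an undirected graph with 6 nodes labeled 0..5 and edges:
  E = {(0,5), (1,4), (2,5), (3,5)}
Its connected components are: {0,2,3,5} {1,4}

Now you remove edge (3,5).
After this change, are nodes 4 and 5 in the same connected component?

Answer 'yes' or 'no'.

Answer: no

Derivation:
Initial components: {0,2,3,5} {1,4}
Removing edge (3,5): it was a bridge — component count 2 -> 3.
New components: {0,2,5} {1,4} {3}
Are 4 and 5 in the same component? no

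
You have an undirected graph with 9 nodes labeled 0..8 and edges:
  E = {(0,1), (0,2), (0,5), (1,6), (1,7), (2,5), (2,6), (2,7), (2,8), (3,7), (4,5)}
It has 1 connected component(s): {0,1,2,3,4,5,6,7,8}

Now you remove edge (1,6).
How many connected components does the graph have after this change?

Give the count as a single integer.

Answer: 1

Derivation:
Initial component count: 1
Remove (1,6): not a bridge. Count unchanged: 1.
  After removal, components: {0,1,2,3,4,5,6,7,8}
New component count: 1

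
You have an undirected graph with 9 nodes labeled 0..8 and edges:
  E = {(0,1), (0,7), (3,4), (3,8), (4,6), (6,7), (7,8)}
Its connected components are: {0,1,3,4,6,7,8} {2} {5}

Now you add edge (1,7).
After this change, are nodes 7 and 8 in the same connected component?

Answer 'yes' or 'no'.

Answer: yes

Derivation:
Initial components: {0,1,3,4,6,7,8} {2} {5}
Adding edge (1,7): both already in same component {0,1,3,4,6,7,8}. No change.
New components: {0,1,3,4,6,7,8} {2} {5}
Are 7 and 8 in the same component? yes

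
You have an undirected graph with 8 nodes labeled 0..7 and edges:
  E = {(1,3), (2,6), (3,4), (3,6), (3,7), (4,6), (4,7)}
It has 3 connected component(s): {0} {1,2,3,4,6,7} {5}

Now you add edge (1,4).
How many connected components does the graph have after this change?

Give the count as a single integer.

Answer: 3

Derivation:
Initial component count: 3
Add (1,4): endpoints already in same component. Count unchanged: 3.
New component count: 3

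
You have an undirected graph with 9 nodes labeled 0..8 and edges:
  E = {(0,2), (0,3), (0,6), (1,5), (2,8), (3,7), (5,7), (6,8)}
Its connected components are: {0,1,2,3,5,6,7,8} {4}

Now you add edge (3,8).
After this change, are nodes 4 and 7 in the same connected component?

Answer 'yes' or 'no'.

Initial components: {0,1,2,3,5,6,7,8} {4}
Adding edge (3,8): both already in same component {0,1,2,3,5,6,7,8}. No change.
New components: {0,1,2,3,5,6,7,8} {4}
Are 4 and 7 in the same component? no

Answer: no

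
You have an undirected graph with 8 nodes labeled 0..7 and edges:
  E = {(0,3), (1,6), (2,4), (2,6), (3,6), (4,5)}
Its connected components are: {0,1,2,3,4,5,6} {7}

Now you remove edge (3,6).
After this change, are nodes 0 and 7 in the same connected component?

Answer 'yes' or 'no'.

Answer: no

Derivation:
Initial components: {0,1,2,3,4,5,6} {7}
Removing edge (3,6): it was a bridge — component count 2 -> 3.
New components: {0,3} {1,2,4,5,6} {7}
Are 0 and 7 in the same component? no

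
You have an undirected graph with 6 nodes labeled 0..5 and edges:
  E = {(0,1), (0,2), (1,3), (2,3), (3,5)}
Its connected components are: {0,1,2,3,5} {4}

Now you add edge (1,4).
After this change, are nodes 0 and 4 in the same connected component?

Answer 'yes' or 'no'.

Answer: yes

Derivation:
Initial components: {0,1,2,3,5} {4}
Adding edge (1,4): merges {0,1,2,3,5} and {4}.
New components: {0,1,2,3,4,5}
Are 0 and 4 in the same component? yes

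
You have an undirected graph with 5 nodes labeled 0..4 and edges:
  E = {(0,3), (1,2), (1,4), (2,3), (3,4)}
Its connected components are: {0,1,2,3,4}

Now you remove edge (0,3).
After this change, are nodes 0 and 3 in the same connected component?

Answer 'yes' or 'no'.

Answer: no

Derivation:
Initial components: {0,1,2,3,4}
Removing edge (0,3): it was a bridge — component count 1 -> 2.
New components: {0} {1,2,3,4}
Are 0 and 3 in the same component? no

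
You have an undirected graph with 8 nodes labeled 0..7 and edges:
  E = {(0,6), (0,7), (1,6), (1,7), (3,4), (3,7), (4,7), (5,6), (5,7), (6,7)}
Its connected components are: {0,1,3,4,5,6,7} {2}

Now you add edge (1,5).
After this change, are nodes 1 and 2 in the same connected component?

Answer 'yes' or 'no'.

Answer: no

Derivation:
Initial components: {0,1,3,4,5,6,7} {2}
Adding edge (1,5): both already in same component {0,1,3,4,5,6,7}. No change.
New components: {0,1,3,4,5,6,7} {2}
Are 1 and 2 in the same component? no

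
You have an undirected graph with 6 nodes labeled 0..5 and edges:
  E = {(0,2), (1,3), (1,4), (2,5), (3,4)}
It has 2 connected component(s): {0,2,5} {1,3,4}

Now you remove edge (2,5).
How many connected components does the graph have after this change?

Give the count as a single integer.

Initial component count: 2
Remove (2,5): it was a bridge. Count increases: 2 -> 3.
  After removal, components: {0,2} {1,3,4} {5}
New component count: 3

Answer: 3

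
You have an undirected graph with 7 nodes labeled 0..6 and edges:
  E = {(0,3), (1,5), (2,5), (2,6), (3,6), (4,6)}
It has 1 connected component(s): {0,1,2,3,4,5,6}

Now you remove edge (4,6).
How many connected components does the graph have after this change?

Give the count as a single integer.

Initial component count: 1
Remove (4,6): it was a bridge. Count increases: 1 -> 2.
  After removal, components: {0,1,2,3,5,6} {4}
New component count: 2

Answer: 2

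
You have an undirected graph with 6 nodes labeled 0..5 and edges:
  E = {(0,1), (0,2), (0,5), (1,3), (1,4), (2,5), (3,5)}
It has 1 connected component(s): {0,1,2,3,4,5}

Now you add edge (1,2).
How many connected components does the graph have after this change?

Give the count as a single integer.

Answer: 1

Derivation:
Initial component count: 1
Add (1,2): endpoints already in same component. Count unchanged: 1.
New component count: 1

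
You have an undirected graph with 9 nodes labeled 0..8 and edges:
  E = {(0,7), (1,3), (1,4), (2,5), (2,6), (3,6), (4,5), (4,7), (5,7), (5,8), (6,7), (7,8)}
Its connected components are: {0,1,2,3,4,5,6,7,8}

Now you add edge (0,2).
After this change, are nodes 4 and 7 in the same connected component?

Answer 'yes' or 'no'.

Initial components: {0,1,2,3,4,5,6,7,8}
Adding edge (0,2): both already in same component {0,1,2,3,4,5,6,7,8}. No change.
New components: {0,1,2,3,4,5,6,7,8}
Are 4 and 7 in the same component? yes

Answer: yes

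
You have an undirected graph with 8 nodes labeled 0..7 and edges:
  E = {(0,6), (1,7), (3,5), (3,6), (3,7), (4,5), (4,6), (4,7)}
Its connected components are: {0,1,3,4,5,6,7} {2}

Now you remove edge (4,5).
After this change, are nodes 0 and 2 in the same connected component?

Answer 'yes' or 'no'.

Answer: no

Derivation:
Initial components: {0,1,3,4,5,6,7} {2}
Removing edge (4,5): not a bridge — component count unchanged at 2.
New components: {0,1,3,4,5,6,7} {2}
Are 0 and 2 in the same component? no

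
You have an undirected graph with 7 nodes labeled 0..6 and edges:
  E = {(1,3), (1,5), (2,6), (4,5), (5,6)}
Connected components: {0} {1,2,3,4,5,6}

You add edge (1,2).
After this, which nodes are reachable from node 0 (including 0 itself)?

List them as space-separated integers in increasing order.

Before: nodes reachable from 0: {0}
Adding (1,2): both endpoints already in same component. Reachability from 0 unchanged.
After: nodes reachable from 0: {0}

Answer: 0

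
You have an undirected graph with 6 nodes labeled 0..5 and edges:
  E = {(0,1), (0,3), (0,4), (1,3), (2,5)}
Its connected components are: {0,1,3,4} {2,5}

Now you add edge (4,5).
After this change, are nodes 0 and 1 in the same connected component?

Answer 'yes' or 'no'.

Initial components: {0,1,3,4} {2,5}
Adding edge (4,5): merges {0,1,3,4} and {2,5}.
New components: {0,1,2,3,4,5}
Are 0 and 1 in the same component? yes

Answer: yes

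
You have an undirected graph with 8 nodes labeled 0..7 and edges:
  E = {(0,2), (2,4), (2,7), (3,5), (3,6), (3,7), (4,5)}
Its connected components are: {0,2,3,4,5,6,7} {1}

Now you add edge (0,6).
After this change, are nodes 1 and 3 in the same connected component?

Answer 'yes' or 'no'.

Answer: no

Derivation:
Initial components: {0,2,3,4,5,6,7} {1}
Adding edge (0,6): both already in same component {0,2,3,4,5,6,7}. No change.
New components: {0,2,3,4,5,6,7} {1}
Are 1 and 3 in the same component? no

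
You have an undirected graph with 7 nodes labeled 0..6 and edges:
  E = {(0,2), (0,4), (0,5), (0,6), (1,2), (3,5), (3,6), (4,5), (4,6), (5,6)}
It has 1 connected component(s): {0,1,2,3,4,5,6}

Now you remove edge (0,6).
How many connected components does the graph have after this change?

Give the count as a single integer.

Initial component count: 1
Remove (0,6): not a bridge. Count unchanged: 1.
  After removal, components: {0,1,2,3,4,5,6}
New component count: 1

Answer: 1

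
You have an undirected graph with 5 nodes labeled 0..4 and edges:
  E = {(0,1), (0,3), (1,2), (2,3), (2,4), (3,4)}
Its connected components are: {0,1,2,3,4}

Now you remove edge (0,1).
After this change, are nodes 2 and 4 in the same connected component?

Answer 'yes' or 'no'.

Initial components: {0,1,2,3,4}
Removing edge (0,1): not a bridge — component count unchanged at 1.
New components: {0,1,2,3,4}
Are 2 and 4 in the same component? yes

Answer: yes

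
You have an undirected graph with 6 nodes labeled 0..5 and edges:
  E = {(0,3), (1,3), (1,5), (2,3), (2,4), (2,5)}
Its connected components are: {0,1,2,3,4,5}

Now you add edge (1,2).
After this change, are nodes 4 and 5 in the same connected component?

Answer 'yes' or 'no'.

Initial components: {0,1,2,3,4,5}
Adding edge (1,2): both already in same component {0,1,2,3,4,5}. No change.
New components: {0,1,2,3,4,5}
Are 4 and 5 in the same component? yes

Answer: yes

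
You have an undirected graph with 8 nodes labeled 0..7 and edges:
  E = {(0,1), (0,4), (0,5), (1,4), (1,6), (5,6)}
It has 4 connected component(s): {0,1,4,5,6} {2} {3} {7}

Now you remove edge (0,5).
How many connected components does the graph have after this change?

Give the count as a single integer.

Initial component count: 4
Remove (0,5): not a bridge. Count unchanged: 4.
  After removal, components: {0,1,4,5,6} {2} {3} {7}
New component count: 4

Answer: 4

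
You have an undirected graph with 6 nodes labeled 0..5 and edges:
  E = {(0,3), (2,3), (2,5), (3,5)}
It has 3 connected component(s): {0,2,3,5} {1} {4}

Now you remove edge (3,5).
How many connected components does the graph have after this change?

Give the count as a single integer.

Answer: 3

Derivation:
Initial component count: 3
Remove (3,5): not a bridge. Count unchanged: 3.
  After removal, components: {0,2,3,5} {1} {4}
New component count: 3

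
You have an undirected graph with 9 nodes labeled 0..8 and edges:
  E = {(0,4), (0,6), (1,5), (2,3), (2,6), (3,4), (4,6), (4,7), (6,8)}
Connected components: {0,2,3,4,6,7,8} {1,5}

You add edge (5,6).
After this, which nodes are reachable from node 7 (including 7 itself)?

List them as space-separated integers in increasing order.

Before: nodes reachable from 7: {0,2,3,4,6,7,8}
Adding (5,6): merges 7's component with another. Reachability grows.
After: nodes reachable from 7: {0,1,2,3,4,5,6,7,8}

Answer: 0 1 2 3 4 5 6 7 8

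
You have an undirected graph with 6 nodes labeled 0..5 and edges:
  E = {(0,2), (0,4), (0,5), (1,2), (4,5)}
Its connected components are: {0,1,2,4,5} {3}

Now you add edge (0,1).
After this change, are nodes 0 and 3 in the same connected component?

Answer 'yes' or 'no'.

Initial components: {0,1,2,4,5} {3}
Adding edge (0,1): both already in same component {0,1,2,4,5}. No change.
New components: {0,1,2,4,5} {3}
Are 0 and 3 in the same component? no

Answer: no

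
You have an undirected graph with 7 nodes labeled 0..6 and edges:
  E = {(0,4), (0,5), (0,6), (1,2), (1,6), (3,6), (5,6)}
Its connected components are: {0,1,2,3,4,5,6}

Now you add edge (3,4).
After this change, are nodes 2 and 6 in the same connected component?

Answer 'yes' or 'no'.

Initial components: {0,1,2,3,4,5,6}
Adding edge (3,4): both already in same component {0,1,2,3,4,5,6}. No change.
New components: {0,1,2,3,4,5,6}
Are 2 and 6 in the same component? yes

Answer: yes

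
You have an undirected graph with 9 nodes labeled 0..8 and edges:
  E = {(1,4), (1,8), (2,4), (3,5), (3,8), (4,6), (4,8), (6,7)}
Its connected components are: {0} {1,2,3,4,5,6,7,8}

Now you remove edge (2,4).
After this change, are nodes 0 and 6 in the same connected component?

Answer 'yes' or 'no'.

Initial components: {0} {1,2,3,4,5,6,7,8}
Removing edge (2,4): it was a bridge — component count 2 -> 3.
New components: {0} {1,3,4,5,6,7,8} {2}
Are 0 and 6 in the same component? no

Answer: no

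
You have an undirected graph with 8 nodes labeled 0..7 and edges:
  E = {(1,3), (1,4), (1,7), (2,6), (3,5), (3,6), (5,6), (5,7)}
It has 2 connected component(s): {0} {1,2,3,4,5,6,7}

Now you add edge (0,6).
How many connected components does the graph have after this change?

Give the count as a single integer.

Initial component count: 2
Add (0,6): merges two components. Count decreases: 2 -> 1.
New component count: 1

Answer: 1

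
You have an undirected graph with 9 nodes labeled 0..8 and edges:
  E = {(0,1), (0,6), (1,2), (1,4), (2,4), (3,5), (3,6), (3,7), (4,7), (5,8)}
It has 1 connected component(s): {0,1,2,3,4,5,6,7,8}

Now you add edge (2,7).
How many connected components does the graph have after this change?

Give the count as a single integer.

Initial component count: 1
Add (2,7): endpoints already in same component. Count unchanged: 1.
New component count: 1

Answer: 1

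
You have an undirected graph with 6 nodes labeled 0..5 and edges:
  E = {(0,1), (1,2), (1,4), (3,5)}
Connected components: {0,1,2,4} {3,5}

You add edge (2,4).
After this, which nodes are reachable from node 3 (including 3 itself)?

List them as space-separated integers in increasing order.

Answer: 3 5

Derivation:
Before: nodes reachable from 3: {3,5}
Adding (2,4): both endpoints already in same component. Reachability from 3 unchanged.
After: nodes reachable from 3: {3,5}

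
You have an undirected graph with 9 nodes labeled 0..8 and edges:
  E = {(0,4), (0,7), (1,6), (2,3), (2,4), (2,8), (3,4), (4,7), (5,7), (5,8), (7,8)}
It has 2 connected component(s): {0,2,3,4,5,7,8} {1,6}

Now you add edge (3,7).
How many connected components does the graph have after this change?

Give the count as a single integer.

Initial component count: 2
Add (3,7): endpoints already in same component. Count unchanged: 2.
New component count: 2

Answer: 2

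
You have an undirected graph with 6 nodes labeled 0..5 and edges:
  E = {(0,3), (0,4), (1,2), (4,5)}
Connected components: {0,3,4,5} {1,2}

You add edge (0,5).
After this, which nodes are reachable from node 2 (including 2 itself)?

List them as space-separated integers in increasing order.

Answer: 1 2

Derivation:
Before: nodes reachable from 2: {1,2}
Adding (0,5): both endpoints already in same component. Reachability from 2 unchanged.
After: nodes reachable from 2: {1,2}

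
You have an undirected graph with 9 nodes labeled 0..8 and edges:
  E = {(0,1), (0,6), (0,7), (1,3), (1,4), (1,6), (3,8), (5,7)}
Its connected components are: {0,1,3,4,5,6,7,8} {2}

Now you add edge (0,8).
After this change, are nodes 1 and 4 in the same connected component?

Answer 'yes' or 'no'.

Answer: yes

Derivation:
Initial components: {0,1,3,4,5,6,7,8} {2}
Adding edge (0,8): both already in same component {0,1,3,4,5,6,7,8}. No change.
New components: {0,1,3,4,5,6,7,8} {2}
Are 1 and 4 in the same component? yes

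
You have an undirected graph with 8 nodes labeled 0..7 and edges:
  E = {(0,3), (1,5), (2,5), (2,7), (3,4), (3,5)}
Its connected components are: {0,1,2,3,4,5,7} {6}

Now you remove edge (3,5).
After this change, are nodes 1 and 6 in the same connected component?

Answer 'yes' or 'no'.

Initial components: {0,1,2,3,4,5,7} {6}
Removing edge (3,5): it was a bridge — component count 2 -> 3.
New components: {0,3,4} {1,2,5,7} {6}
Are 1 and 6 in the same component? no

Answer: no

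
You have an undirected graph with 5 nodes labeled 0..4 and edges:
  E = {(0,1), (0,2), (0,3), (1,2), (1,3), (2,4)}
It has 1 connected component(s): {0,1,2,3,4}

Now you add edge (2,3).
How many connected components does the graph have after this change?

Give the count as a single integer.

Answer: 1

Derivation:
Initial component count: 1
Add (2,3): endpoints already in same component. Count unchanged: 1.
New component count: 1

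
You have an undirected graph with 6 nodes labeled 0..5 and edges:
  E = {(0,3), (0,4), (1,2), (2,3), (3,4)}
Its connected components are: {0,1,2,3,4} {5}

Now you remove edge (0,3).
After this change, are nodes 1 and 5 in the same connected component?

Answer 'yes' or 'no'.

Answer: no

Derivation:
Initial components: {0,1,2,3,4} {5}
Removing edge (0,3): not a bridge — component count unchanged at 2.
New components: {0,1,2,3,4} {5}
Are 1 and 5 in the same component? no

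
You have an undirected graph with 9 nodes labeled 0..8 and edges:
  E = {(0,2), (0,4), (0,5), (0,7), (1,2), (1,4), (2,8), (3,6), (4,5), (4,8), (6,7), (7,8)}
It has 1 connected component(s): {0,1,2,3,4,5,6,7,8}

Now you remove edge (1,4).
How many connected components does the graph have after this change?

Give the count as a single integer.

Answer: 1

Derivation:
Initial component count: 1
Remove (1,4): not a bridge. Count unchanged: 1.
  After removal, components: {0,1,2,3,4,5,6,7,8}
New component count: 1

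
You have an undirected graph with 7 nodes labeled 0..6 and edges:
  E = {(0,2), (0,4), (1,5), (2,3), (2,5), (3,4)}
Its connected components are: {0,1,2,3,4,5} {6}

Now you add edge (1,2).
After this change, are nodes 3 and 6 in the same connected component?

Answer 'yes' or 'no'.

Answer: no

Derivation:
Initial components: {0,1,2,3,4,5} {6}
Adding edge (1,2): both already in same component {0,1,2,3,4,5}. No change.
New components: {0,1,2,3,4,5} {6}
Are 3 and 6 in the same component? no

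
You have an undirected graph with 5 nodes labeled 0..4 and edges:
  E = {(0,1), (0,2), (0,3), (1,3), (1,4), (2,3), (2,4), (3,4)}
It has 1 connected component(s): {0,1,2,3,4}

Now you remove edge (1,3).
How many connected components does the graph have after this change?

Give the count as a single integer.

Answer: 1

Derivation:
Initial component count: 1
Remove (1,3): not a bridge. Count unchanged: 1.
  After removal, components: {0,1,2,3,4}
New component count: 1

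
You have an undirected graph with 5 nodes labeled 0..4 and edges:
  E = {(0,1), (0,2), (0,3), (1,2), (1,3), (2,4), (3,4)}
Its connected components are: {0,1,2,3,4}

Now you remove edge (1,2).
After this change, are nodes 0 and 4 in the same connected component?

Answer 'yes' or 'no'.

Answer: yes

Derivation:
Initial components: {0,1,2,3,4}
Removing edge (1,2): not a bridge — component count unchanged at 1.
New components: {0,1,2,3,4}
Are 0 and 4 in the same component? yes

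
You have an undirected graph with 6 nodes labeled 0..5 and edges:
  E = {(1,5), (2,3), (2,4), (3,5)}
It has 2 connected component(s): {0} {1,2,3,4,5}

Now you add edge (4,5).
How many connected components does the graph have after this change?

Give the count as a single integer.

Answer: 2

Derivation:
Initial component count: 2
Add (4,5): endpoints already in same component. Count unchanged: 2.
New component count: 2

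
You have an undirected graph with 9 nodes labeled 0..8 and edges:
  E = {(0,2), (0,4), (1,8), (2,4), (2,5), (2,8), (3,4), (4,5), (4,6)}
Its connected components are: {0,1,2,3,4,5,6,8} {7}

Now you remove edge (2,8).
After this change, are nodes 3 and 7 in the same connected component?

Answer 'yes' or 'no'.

Initial components: {0,1,2,3,4,5,6,8} {7}
Removing edge (2,8): it was a bridge — component count 2 -> 3.
New components: {0,2,3,4,5,6} {1,8} {7}
Are 3 and 7 in the same component? no

Answer: no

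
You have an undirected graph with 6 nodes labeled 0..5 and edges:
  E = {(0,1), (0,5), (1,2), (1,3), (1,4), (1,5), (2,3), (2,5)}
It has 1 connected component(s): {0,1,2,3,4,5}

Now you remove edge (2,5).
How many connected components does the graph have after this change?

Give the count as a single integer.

Initial component count: 1
Remove (2,5): not a bridge. Count unchanged: 1.
  After removal, components: {0,1,2,3,4,5}
New component count: 1

Answer: 1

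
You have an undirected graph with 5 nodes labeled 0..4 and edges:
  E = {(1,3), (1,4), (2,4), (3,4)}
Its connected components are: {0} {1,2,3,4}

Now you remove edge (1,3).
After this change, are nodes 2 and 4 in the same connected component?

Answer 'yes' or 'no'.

Answer: yes

Derivation:
Initial components: {0} {1,2,3,4}
Removing edge (1,3): not a bridge — component count unchanged at 2.
New components: {0} {1,2,3,4}
Are 2 and 4 in the same component? yes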